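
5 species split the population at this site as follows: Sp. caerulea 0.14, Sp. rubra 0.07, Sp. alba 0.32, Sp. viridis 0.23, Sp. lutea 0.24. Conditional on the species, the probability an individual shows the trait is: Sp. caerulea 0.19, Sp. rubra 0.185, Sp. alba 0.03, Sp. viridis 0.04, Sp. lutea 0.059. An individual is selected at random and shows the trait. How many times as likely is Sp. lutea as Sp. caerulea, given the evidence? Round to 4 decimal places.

Prior × likelihood for each hypothesis:
  Sp. caerulea: 0.14 × 0.19 = 0.0266
  Sp. rubra: 0.07 × 0.185 = 0.01295
  Sp. alba: 0.32 × 0.03 = 0.0096
  Sp. viridis: 0.23 × 0.04 = 0.0092
  Sp. lutea: 0.24 × 0.059 = 0.01416
Normalizing constant = 0.07251.
The ratio is 0.01416 / 0.0266 (the normalizer cancels) = 0.5323.

0.5323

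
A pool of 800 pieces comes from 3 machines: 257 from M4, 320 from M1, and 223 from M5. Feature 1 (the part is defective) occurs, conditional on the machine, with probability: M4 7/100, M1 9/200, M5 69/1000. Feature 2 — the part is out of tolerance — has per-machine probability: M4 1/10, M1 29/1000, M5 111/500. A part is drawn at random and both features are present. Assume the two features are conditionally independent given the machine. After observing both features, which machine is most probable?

M5

Prior × likelihood for each hypothesis:
  M4: 0.32125 × 0.07 × 0.1 = 0.00224875
  M1: 0.4 × 0.045 × 0.029 = 0.000522
  M5: 0.27875 × 0.069 × 0.222 = 0.0042698925
Normalizing constant = 0.0070406425.
Largest term belongs to M5, so M5 is most probable.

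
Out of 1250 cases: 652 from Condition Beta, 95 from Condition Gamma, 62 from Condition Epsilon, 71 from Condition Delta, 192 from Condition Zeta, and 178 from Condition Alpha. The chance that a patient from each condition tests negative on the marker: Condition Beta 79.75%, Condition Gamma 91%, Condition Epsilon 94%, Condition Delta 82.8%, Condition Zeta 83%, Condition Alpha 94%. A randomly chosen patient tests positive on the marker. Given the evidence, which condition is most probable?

Taking complements, P(marker-positive | each) = Condition Beta 0.2025, Condition Gamma 0.09, Condition Epsilon 0.06, Condition Delta 0.172, Condition Zeta 0.17, Condition Alpha 0.06.
By Bayes' rule, posterior ∝ prior × likelihood:
  Condition Beta: 0.5216 × 0.2025 = 0.105624
  Condition Gamma: 0.076 × 0.09 = 0.00684
  Condition Epsilon: 0.0496 × 0.06 = 0.002976
  Condition Delta: 0.0568 × 0.172 = 0.0097696
  Condition Zeta: 0.1536 × 0.17 = 0.026112
  Condition Alpha: 0.1424 × 0.06 = 0.008544
Normalizing constant = 0.1598656.
Largest term belongs to Condition Beta, so Condition Beta is most probable.

Condition Beta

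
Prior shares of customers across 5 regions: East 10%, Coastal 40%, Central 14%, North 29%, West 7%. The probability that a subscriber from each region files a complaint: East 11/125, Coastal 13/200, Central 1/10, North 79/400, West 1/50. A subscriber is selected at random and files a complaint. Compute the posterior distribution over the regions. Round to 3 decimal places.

Unnormalized posteriors (prior × likelihood):
  East: 0.1 × 0.088 = 0.0088
  Coastal: 0.4 × 0.065 = 0.026
  Central: 0.14 × 0.1 = 0.014
  North: 0.29 × 0.1975 = 0.057275
  West: 0.07 × 0.02 = 0.0014
Sum = 0.107475.
P(East | complaint) = 0.0088/0.107475 ≈ 0.082
P(Coastal | complaint) = 0.026/0.107475 ≈ 0.242
P(Central | complaint) = 0.014/0.107475 ≈ 0.130
P(North | complaint) = 0.057275/0.107475 ≈ 0.533
P(West | complaint) = 0.0014/0.107475 ≈ 0.013

East 0.082, Coastal 0.242, Central 0.130, North 0.533, West 0.013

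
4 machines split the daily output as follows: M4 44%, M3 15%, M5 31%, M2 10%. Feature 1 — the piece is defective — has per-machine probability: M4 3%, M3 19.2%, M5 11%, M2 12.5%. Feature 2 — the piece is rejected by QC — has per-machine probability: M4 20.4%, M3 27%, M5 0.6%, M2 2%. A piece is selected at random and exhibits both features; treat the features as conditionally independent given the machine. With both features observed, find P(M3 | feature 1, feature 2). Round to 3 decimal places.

Prior × likelihood for each hypothesis:
  M4: 0.44 × 0.03 × 0.204 = 0.0026928
  M3: 0.15 × 0.192 × 0.27 = 0.007776
  M5: 0.31 × 0.11 × 0.006 = 0.0002046
  M2: 0.1 × 0.125 × 0.02 = 0.00025
Normalizing constant = 0.0109234.
P(M3 | evidence) = 0.007776 / 0.0109234 ≈ 0.712.

0.712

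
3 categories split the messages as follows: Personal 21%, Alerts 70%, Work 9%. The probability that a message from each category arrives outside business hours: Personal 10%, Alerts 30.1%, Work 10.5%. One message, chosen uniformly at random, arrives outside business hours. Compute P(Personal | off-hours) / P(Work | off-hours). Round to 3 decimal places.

Compute prior × likelihood for every hypothesis:
  Personal: 0.21 × 0.1 = 0.021
  Alerts: 0.7 × 0.301 = 0.2107
  Work: 0.09 × 0.105 = 0.00945
Sum = 0.24115.
The ratio is 0.021 / 0.00945 (the normalizer cancels) = 2.222.

2.222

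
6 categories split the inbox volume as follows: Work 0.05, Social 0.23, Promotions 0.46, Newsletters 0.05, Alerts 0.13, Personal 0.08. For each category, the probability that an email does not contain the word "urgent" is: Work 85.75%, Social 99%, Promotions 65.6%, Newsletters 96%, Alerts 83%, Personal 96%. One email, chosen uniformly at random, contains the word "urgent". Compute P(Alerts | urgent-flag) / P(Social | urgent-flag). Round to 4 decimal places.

9.6087

Taking complements, P(urgent-flag | each) = Work 0.1425, Social 0.01, Promotions 0.344, Newsletters 0.04, Alerts 0.17, Personal 0.04.
Prior × likelihood for each hypothesis:
  Work: 0.05 × 0.1425 = 0.007125
  Social: 0.23 × 0.01 = 0.0023
  Promotions: 0.46 × 0.344 = 0.15824
  Newsletters: 0.05 × 0.04 = 0.002
  Alerts: 0.13 × 0.17 = 0.0221
  Personal: 0.08 × 0.04 = 0.0032
Sum = 0.194965.
The ratio is 0.0221 / 0.0023 (the normalizer cancels) = 9.6087.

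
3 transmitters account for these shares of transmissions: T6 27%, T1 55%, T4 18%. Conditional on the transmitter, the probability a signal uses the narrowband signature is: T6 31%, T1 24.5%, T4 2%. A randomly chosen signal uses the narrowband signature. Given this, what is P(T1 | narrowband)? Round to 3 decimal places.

Unnormalized posteriors (prior × likelihood):
  T6: 0.27 × 0.31 = 0.0837
  T1: 0.55 × 0.245 = 0.13475
  T4: 0.18 × 0.02 = 0.0036
Sum = 0.22205.
P(T1 | evidence) = 0.13475 / 0.22205 ≈ 0.607.

0.607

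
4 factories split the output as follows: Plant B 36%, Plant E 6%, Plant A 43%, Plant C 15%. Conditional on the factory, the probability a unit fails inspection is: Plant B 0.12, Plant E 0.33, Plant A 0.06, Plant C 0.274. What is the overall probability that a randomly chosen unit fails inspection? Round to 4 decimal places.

Unnormalized posteriors (prior × likelihood):
  Plant B: 0.36 × 0.12 = 0.0432
  Plant E: 0.06 × 0.33 = 0.0198
  Plant A: 0.43 × 0.06 = 0.0258
  Plant C: 0.15 × 0.274 = 0.0411
P(nonconforming) = 0.0432 + 0.0198 + 0.0258 + 0.0411 = 0.1299 → 0.1299.

0.1299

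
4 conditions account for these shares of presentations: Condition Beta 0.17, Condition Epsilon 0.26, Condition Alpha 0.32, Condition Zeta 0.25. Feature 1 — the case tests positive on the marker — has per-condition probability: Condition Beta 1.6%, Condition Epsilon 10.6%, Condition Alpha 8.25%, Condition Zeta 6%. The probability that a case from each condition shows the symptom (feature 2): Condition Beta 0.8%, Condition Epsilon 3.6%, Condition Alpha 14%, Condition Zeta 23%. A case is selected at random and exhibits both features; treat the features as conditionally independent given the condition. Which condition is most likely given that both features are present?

Condition Alpha

Unnormalized posteriors (prior × likelihood):
  Condition Beta: 0.17 × 0.016 × 0.008 = 0.00002176
  Condition Epsilon: 0.26 × 0.106 × 0.036 = 0.00099216
  Condition Alpha: 0.32 × 0.0825 × 0.14 = 0.003696
  Condition Zeta: 0.25 × 0.06 × 0.23 = 0.00345
Sum = 0.00815992.
Largest term belongs to Condition Alpha, so Condition Alpha is most probable.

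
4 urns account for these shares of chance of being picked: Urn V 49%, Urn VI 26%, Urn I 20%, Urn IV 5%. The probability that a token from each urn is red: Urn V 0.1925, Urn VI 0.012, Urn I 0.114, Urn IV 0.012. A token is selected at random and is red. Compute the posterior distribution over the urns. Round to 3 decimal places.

By Bayes' rule, posterior ∝ prior × likelihood:
  Urn V: 0.49 × 0.1925 = 0.094325
  Urn VI: 0.26 × 0.012 = 0.00312
  Urn I: 0.2 × 0.114 = 0.0228
  Urn IV: 0.05 × 0.012 = 0.0006
Total = 0.120845.
P(Urn V | red) = 0.094325/0.120845 ≈ 0.781
P(Urn VI | red) = 0.00312/0.120845 ≈ 0.026
P(Urn I | red) = 0.0228/0.120845 ≈ 0.189
P(Urn IV | red) = 0.0006/0.120845 ≈ 0.005

Urn V 0.781, Urn VI 0.026, Urn I 0.189, Urn IV 0.005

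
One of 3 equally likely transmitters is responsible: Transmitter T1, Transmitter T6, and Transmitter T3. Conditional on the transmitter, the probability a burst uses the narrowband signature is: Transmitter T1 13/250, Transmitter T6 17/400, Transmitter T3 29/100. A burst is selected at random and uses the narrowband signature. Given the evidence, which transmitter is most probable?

Transmitter T3

Since the prior is uniform, the posterior is proportional to the likelihood:
  Transmitter T1: 0.052
  Transmitter T6: 0.0425
  Transmitter T3: 0.29
Total = 0.3845.
Largest term belongs to Transmitter T3, so Transmitter T3 is most probable.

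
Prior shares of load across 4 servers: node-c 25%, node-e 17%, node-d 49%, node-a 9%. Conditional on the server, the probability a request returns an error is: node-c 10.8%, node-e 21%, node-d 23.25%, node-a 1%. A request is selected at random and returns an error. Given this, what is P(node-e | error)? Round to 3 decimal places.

By Bayes' rule, posterior ∝ prior × likelihood:
  node-c: 0.25 × 0.108 = 0.027
  node-e: 0.17 × 0.21 = 0.0357
  node-d: 0.49 × 0.2325 = 0.113925
  node-a: 0.09 × 0.01 = 0.0009
Total = 0.177525.
P(node-e | evidence) = 0.0357 / 0.177525 ≈ 0.201.

0.201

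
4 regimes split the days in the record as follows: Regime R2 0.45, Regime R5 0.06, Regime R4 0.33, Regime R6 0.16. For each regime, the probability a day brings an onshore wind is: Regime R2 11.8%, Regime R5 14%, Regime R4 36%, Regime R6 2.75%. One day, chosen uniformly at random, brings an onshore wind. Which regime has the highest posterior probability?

Regime R4

Prior × likelihood for each hypothesis:
  Regime R2: 0.45 × 0.118 = 0.0531
  Regime R5: 0.06 × 0.14 = 0.0084
  Regime R4: 0.33 × 0.36 = 0.1188
  Regime R6: 0.16 × 0.0275 = 0.0044
Sum = 0.1847.
Largest term belongs to Regime R4, so Regime R4 is most probable.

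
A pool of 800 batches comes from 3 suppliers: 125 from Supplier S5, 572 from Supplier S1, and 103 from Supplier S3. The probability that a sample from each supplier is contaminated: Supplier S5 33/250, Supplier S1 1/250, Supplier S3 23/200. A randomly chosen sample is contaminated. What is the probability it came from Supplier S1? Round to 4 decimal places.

Compute prior × likelihood for every hypothesis:
  Supplier S5: 0.15625 × 0.132 = 0.020625
  Supplier S1: 0.715 × 0.004 = 0.00286
  Supplier S3: 0.12875 × 0.115 = 0.01480625
Sum = 0.03829125.
P(Supplier S1 | evidence) = 0.00286 / 0.03829125 ≈ 0.0747.

0.0747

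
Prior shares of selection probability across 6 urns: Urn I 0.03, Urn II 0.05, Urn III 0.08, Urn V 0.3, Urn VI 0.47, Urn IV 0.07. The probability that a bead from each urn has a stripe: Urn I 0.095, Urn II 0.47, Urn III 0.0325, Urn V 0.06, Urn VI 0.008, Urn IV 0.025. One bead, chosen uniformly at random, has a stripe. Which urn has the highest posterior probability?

Urn II

Compute prior × likelihood for every hypothesis:
  Urn I: 0.03 × 0.095 = 0.00285
  Urn II: 0.05 × 0.47 = 0.0235
  Urn III: 0.08 × 0.0325 = 0.0026
  Urn V: 0.3 × 0.06 = 0.018
  Urn VI: 0.47 × 0.008 = 0.00376
  Urn IV: 0.07 × 0.025 = 0.00175
Total = 0.05246.
Largest term belongs to Urn II, so Urn II is most probable.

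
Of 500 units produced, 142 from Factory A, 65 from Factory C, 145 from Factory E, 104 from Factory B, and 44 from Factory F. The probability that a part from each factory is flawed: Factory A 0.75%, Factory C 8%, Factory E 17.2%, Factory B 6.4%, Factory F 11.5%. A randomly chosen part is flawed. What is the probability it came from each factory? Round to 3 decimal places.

Factory A 0.025, Factory C 0.121, Factory E 0.581, Factory B 0.155, Factory F 0.118

Compute prior × likelihood for every hypothesis:
  Factory A: 0.284 × 0.0075 = 0.00213
  Factory C: 0.13 × 0.08 = 0.0104
  Factory E: 0.29 × 0.172 = 0.04988
  Factory B: 0.208 × 0.064 = 0.013312
  Factory F: 0.088 × 0.115 = 0.01012
Sum = 0.085842.
P(Factory A | flawed) = 0.00213/0.085842 ≈ 0.025
P(Factory C | flawed) = 0.0104/0.085842 ≈ 0.121
P(Factory E | flawed) = 0.04988/0.085842 ≈ 0.581
P(Factory B | flawed) = 0.013312/0.085842 ≈ 0.155
P(Factory F | flawed) = 0.01012/0.085842 ≈ 0.118
(Check: 0.025+0.121+0.581+0.155+0.118 = 1.000.)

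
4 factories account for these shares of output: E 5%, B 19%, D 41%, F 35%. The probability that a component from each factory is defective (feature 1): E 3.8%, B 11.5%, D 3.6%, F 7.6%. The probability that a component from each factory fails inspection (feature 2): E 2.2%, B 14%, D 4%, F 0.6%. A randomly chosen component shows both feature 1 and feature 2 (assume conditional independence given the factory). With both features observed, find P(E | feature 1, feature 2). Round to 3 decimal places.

Compute prior × likelihood for every hypothesis:
  E: 0.05 × 0.038 × 0.022 = 0.0000418
  B: 0.19 × 0.115 × 0.14 = 0.003059
  D: 0.41 × 0.036 × 0.04 = 0.0005904
  F: 0.35 × 0.076 × 0.006 = 0.0001596
Total = 0.0038508.
P(E | evidence) = 0.0000418 / 0.0038508 ≈ 0.011.

0.011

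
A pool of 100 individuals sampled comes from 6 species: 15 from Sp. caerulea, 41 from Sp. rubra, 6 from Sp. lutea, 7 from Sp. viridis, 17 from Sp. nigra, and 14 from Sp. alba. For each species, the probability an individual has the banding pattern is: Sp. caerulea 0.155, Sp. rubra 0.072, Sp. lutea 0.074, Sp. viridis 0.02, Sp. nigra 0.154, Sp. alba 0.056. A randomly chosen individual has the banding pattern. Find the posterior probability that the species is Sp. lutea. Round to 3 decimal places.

0.048

By Bayes' rule, posterior ∝ prior × likelihood:
  Sp. caerulea: 0.15 × 0.155 = 0.02325
  Sp. rubra: 0.41 × 0.072 = 0.02952
  Sp. lutea: 0.06 × 0.074 = 0.00444
  Sp. viridis: 0.07 × 0.02 = 0.0014
  Sp. nigra: 0.17 × 0.154 = 0.02618
  Sp. alba: 0.14 × 0.056 = 0.00784
Sum = 0.09263.
P(Sp. lutea | evidence) = 0.00444 / 0.09263 ≈ 0.048.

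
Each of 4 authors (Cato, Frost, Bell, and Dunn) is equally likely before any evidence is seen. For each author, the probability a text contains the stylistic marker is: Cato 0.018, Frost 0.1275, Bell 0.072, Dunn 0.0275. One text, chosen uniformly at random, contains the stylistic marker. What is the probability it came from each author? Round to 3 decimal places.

Cato 0.073, Frost 0.520, Bell 0.294, Dunn 0.112

Since the prior is uniform, the posterior is proportional to the likelihood:
  Cato: 0.018
  Frost: 0.1275
  Bell: 0.072
  Dunn: 0.0275
Total = 0.245.
P(Cato | marker) = 0.018/0.245 ≈ 0.073
P(Frost | marker) = 0.1275/0.245 ≈ 0.520
P(Bell | marker) = 0.072/0.245 ≈ 0.294
P(Dunn | marker) = 0.0275/0.245 ≈ 0.112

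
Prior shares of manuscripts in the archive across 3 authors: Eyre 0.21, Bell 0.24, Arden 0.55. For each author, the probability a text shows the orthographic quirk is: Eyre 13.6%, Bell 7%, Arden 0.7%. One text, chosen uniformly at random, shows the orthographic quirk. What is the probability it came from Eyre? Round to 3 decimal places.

0.580

By Bayes' rule, posterior ∝ prior × likelihood:
  Eyre: 0.21 × 0.136 = 0.02856
  Bell: 0.24 × 0.07 = 0.0168
  Arden: 0.55 × 0.007 = 0.00385
Normalizing constant = 0.04921.
P(Eyre | evidence) = 0.02856 / 0.04921 ≈ 0.580.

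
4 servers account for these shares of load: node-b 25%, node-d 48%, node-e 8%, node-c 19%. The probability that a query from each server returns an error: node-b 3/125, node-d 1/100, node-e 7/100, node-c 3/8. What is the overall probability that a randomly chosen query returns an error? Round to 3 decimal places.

0.088

Prior × likelihood for each hypothesis:
  node-b: 0.25 × 0.024 = 0.006
  node-d: 0.48 × 0.01 = 0.0048
  node-e: 0.08 × 0.07 = 0.0056
  node-c: 0.19 × 0.375 = 0.07125
P(error) = 0.006 + 0.0048 + 0.0056 + 0.07125 = 0.08765 → 0.088.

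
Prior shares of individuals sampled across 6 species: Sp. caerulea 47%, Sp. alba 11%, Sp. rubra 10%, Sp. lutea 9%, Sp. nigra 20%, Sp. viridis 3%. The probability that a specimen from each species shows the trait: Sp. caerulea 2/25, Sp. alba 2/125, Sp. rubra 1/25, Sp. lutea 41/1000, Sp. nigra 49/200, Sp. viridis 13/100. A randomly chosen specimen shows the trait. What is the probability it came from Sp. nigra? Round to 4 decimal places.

0.4902

Prior × likelihood for each hypothesis:
  Sp. caerulea: 0.47 × 0.08 = 0.0376
  Sp. alba: 0.11 × 0.016 = 0.00176
  Sp. rubra: 0.1 × 0.04 = 0.004
  Sp. lutea: 0.09 × 0.041 = 0.00369
  Sp. nigra: 0.2 × 0.245 = 0.049
  Sp. viridis: 0.03 × 0.13 = 0.0039
Total = 0.09995.
P(Sp. nigra | evidence) = 0.049 / 0.09995 ≈ 0.4902.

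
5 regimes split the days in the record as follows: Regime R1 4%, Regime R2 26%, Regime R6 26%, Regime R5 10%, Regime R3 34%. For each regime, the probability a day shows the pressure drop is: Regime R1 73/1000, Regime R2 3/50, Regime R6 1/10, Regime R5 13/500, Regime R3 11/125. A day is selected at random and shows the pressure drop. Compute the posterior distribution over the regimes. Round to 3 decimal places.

Regime R1 0.038, Regime R2 0.202, Regime R6 0.337, Regime R5 0.034, Regime R3 0.388

Prior × likelihood for each hypothesis:
  Regime R1: 0.04 × 0.073 = 0.00292
  Regime R2: 0.26 × 0.06 = 0.0156
  Regime R6: 0.26 × 0.1 = 0.026
  Regime R5: 0.1 × 0.026 = 0.0026
  Regime R3: 0.34 × 0.088 = 0.02992
Sum = 0.07704.
P(Regime R1 | drop) = 0.00292/0.07704 ≈ 0.038
P(Regime R2 | drop) = 0.0156/0.07704 ≈ 0.202
P(Regime R6 | drop) = 0.026/0.07704 ≈ 0.337
P(Regime R5 | drop) = 0.0026/0.07704 ≈ 0.034
P(Regime R3 | drop) = 0.02992/0.07704 ≈ 0.388
(Check: 0.038+0.202+0.337+0.034+0.388 = 0.999.)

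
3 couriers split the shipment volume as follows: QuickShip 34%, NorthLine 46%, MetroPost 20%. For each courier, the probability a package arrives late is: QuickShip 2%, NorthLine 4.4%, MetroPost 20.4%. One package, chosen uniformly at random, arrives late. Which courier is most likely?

MetroPost

Compute prior × likelihood for every hypothesis:
  QuickShip: 0.34 × 0.02 = 0.0068
  NorthLine: 0.46 × 0.044 = 0.02024
  MetroPost: 0.2 × 0.204 = 0.0408
Total = 0.06784.
Largest term belongs to MetroPost, so MetroPost is most probable.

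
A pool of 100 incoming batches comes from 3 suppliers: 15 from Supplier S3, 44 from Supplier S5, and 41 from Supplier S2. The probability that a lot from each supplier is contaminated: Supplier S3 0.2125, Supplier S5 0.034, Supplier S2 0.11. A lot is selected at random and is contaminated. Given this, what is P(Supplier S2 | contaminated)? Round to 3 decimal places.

Prior × likelihood for each hypothesis:
  Supplier S3: 0.15 × 0.2125 = 0.031875
  Supplier S5: 0.44 × 0.034 = 0.01496
  Supplier S2: 0.41 × 0.11 = 0.0451
Normalizing constant = 0.091935.
P(Supplier S2 | evidence) = 0.0451 / 0.091935 ≈ 0.491.

0.491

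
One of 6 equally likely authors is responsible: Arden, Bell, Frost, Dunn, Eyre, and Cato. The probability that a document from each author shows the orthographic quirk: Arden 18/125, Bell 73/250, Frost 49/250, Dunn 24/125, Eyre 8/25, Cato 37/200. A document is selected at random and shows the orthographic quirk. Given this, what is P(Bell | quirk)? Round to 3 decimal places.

0.220

Since the prior is uniform, the posterior is proportional to the likelihood:
  Arden: 0.144
  Bell: 0.292
  Frost: 0.196
  Dunn: 0.192
  Eyre: 0.32
  Cato: 0.185
Sum = 1.329.
P(Bell | evidence) = 0.292 / 1.329 ≈ 0.220.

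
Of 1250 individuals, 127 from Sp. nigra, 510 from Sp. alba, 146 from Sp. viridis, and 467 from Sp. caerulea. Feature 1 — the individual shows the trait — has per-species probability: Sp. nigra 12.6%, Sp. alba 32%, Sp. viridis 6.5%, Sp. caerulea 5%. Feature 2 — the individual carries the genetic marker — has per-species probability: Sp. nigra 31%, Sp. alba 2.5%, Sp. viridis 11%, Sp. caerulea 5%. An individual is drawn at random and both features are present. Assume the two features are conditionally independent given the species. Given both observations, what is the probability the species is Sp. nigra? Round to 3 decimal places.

0.441

Compute prior × likelihood for every hypothesis:
  Sp. nigra: 0.1016 × 0.126 × 0.31 = 0.003968496
  Sp. alba: 0.408 × 0.32 × 0.025 = 0.003264
  Sp. viridis: 0.1168 × 0.065 × 0.11 = 0.00083512
  Sp. caerulea: 0.3736 × 0.05 × 0.05 = 0.000934
Sum = 0.009001616.
P(Sp. nigra | evidence) = 0.003968496 / 0.009001616 ≈ 0.441.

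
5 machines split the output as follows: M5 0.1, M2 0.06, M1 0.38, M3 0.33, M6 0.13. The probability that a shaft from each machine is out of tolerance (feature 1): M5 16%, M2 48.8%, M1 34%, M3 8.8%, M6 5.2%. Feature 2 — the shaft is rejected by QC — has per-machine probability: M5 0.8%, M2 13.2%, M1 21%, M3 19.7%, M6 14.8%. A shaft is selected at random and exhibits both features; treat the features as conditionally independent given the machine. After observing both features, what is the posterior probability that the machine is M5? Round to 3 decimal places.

Unnormalized posteriors (prior × likelihood):
  M5: 0.1 × 0.16 × 0.008 = 0.000128
  M2: 0.06 × 0.488 × 0.132 = 0.00386496
  M1: 0.38 × 0.34 × 0.21 = 0.027132
  M3: 0.33 × 0.088 × 0.197 = 0.00572088
  M6: 0.13 × 0.052 × 0.148 = 0.00100048
Sum = 0.03784632.
P(M5 | evidence) = 0.000128 / 0.03784632 ≈ 0.003.

0.003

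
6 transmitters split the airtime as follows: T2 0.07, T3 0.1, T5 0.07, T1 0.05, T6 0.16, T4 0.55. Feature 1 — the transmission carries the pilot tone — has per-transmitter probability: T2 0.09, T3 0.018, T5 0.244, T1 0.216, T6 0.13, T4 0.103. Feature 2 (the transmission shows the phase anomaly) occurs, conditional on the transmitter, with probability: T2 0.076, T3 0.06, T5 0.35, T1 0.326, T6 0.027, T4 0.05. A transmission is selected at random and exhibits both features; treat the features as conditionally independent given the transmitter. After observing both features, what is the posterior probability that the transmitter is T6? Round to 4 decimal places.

Compute prior × likelihood for every hypothesis:
  T2: 0.07 × 0.09 × 0.076 = 0.0004788
  T3: 0.1 × 0.018 × 0.06 = 0.000108
  T5: 0.07 × 0.244 × 0.35 = 0.005978
  T1: 0.05 × 0.216 × 0.326 = 0.0035208
  T6: 0.16 × 0.13 × 0.027 = 0.0005616
  T4: 0.55 × 0.103 × 0.05 = 0.0028325
Normalizing constant = 0.0134797.
P(T6 | evidence) = 0.0005616 / 0.0134797 ≈ 0.0417.

0.0417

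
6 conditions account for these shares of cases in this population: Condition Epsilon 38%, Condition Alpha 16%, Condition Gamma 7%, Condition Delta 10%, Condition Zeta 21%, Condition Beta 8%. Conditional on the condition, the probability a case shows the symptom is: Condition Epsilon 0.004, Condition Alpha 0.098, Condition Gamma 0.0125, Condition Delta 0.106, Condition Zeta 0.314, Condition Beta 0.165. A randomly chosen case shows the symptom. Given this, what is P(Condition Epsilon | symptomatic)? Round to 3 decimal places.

0.014

Prior × likelihood for each hypothesis:
  Condition Epsilon: 0.38 × 0.004 = 0.00152
  Condition Alpha: 0.16 × 0.098 = 0.01568
  Condition Gamma: 0.07 × 0.0125 = 0.000875
  Condition Delta: 0.1 × 0.106 = 0.0106
  Condition Zeta: 0.21 × 0.314 = 0.06594
  Condition Beta: 0.08 × 0.165 = 0.0132
Sum = 0.107815.
P(Condition Epsilon | evidence) = 0.00152 / 0.107815 ≈ 0.014.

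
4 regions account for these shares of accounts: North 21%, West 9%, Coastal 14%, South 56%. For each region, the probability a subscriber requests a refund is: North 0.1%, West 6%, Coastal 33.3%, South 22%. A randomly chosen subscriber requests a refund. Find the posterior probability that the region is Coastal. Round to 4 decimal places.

0.2657

By Bayes' rule, posterior ∝ prior × likelihood:
  North: 0.21 × 0.001 = 0.00021
  West: 0.09 × 0.06 = 0.0054
  Coastal: 0.14 × 0.333 = 0.04662
  South: 0.56 × 0.22 = 0.1232
Normalizing constant = 0.17543.
P(Coastal | evidence) = 0.04662 / 0.17543 ≈ 0.2657.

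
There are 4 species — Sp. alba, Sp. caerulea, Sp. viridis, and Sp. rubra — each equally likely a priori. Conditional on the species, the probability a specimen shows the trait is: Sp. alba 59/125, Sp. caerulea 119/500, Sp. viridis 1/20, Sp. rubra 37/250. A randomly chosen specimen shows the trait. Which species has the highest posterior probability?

Sp. alba

Since the prior is uniform, the posterior is proportional to the likelihood:
  Sp. alba: 0.472
  Sp. caerulea: 0.238
  Sp. viridis: 0.05
  Sp. rubra: 0.148
Normalizing constant = 0.908.
Largest term belongs to Sp. alba, so Sp. alba is most probable.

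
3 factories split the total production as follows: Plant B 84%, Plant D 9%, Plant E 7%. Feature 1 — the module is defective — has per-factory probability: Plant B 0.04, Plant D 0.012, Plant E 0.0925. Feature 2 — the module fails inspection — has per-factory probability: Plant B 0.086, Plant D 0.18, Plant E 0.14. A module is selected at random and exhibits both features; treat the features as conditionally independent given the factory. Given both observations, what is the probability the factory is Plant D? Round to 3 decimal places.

0.049

Compute prior × likelihood for every hypothesis:
  Plant B: 0.84 × 0.04 × 0.086 = 0.0028896
  Plant D: 0.09 × 0.012 × 0.18 = 0.0001944
  Plant E: 0.07 × 0.0925 × 0.14 = 0.0009065
Sum = 0.0039905.
P(Plant D | evidence) = 0.0001944 / 0.0039905 ≈ 0.049.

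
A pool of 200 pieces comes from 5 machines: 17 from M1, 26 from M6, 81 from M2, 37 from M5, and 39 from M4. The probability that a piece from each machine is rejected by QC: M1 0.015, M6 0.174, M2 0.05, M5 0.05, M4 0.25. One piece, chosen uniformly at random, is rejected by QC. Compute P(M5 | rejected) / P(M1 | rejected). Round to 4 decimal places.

7.2549

Unnormalized posteriors (prior × likelihood):
  M1: 0.085 × 0.015 = 0.001275
  M6: 0.13 × 0.174 = 0.02262
  M2: 0.405 × 0.05 = 0.02025
  M5: 0.185 × 0.05 = 0.00925
  M4: 0.195 × 0.25 = 0.04875
Sum = 0.102145.
The ratio is 0.00925 / 0.001275 (the normalizer cancels) = 7.2549.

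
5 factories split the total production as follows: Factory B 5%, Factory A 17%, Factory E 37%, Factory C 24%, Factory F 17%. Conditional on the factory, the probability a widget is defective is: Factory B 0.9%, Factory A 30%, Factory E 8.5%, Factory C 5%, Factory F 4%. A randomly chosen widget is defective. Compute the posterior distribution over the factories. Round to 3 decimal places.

Factory B 0.004, Factory A 0.501, Factory E 0.309, Factory C 0.118, Factory F 0.067

Compute prior × likelihood for every hypothesis:
  Factory B: 0.05 × 0.009 = 0.00045
  Factory A: 0.17 × 0.3 = 0.051
  Factory E: 0.37 × 0.085 = 0.03145
  Factory C: 0.24 × 0.05 = 0.012
  Factory F: 0.17 × 0.04 = 0.0068
Sum = 0.1017.
P(Factory B | defective) = 0.00045/0.1017 ≈ 0.004
P(Factory A | defective) = 0.051/0.1017 ≈ 0.501
P(Factory E | defective) = 0.03145/0.1017 ≈ 0.309
P(Factory C | defective) = 0.012/0.1017 ≈ 0.118
P(Factory F | defective) = 0.0068/0.1017 ≈ 0.067
(Check: 0.004+0.501+0.309+0.118+0.067 = 0.999.)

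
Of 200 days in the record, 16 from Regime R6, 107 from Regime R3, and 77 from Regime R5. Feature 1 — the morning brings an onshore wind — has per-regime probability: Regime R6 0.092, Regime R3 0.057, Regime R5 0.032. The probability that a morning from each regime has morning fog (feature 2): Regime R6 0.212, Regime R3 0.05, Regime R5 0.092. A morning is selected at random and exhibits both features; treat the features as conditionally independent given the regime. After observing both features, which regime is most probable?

Regime R6

Prior × likelihood for each hypothesis:
  Regime R6: 0.08 × 0.092 × 0.212 = 0.00156032
  Regime R3: 0.535 × 0.057 × 0.05 = 0.00152475
  Regime R5: 0.385 × 0.032 × 0.092 = 0.00113344
Total = 0.00421851.
Largest term belongs to Regime R6, so Regime R6 is most probable.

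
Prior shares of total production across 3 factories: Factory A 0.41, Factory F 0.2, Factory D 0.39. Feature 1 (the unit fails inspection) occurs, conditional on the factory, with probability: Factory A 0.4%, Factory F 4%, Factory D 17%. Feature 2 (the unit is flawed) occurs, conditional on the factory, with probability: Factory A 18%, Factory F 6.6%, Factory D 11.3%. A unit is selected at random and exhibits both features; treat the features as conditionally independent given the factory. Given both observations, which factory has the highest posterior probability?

Compute prior × likelihood for every hypothesis:
  Factory A: 0.41 × 0.004 × 0.18 = 0.0002952
  Factory F: 0.2 × 0.04 × 0.066 = 0.000528
  Factory D: 0.39 × 0.17 × 0.113 = 0.0074919
Normalizing constant = 0.0083151.
Largest term belongs to Factory D, so Factory D is most probable.

Factory D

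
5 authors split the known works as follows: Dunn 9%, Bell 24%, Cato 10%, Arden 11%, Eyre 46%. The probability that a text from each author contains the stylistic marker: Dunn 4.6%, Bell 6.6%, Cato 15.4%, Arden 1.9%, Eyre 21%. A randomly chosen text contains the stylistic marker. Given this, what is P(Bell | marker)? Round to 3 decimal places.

Prior × likelihood for each hypothesis:
  Dunn: 0.09 × 0.046 = 0.00414
  Bell: 0.24 × 0.066 = 0.01584
  Cato: 0.1 × 0.154 = 0.0154
  Arden: 0.11 × 0.019 = 0.00209
  Eyre: 0.46 × 0.21 = 0.0966
Total = 0.13407.
P(Bell | evidence) = 0.01584 / 0.13407 ≈ 0.118.

0.118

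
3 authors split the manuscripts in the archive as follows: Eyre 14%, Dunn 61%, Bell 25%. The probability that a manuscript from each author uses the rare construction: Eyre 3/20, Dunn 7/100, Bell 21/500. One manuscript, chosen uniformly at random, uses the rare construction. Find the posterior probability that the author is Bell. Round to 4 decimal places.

By Bayes' rule, posterior ∝ prior × likelihood:
  Eyre: 0.14 × 0.15 = 0.021
  Dunn: 0.61 × 0.07 = 0.0427
  Bell: 0.25 × 0.042 = 0.0105
Normalizing constant = 0.0742.
P(Bell | evidence) = 0.0105 / 0.0742 ≈ 0.1415.

0.1415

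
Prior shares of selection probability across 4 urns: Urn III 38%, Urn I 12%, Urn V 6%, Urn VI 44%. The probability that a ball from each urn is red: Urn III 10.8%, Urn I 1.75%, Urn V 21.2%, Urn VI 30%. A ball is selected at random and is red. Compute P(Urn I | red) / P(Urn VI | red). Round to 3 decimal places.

Unnormalized posteriors (prior × likelihood):
  Urn III: 0.38 × 0.108 = 0.04104
  Urn I: 0.12 × 0.0175 = 0.0021
  Urn V: 0.06 × 0.212 = 0.01272
  Urn VI: 0.44 × 0.3 = 0.132
Normalizing constant = 0.18786.
The ratio is 0.0021 / 0.132 (the normalizer cancels) = 0.016.

0.016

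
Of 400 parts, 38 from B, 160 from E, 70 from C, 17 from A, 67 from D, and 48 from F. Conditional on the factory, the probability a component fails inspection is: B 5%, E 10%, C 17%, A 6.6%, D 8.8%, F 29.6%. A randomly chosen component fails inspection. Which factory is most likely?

Unnormalized posteriors (prior × likelihood):
  B: 0.095 × 0.05 = 0.00475
  E: 0.4 × 0.1 = 0.04
  C: 0.175 × 0.17 = 0.02975
  A: 0.0425 × 0.066 = 0.002805
  D: 0.1675 × 0.088 = 0.01474
  F: 0.12 × 0.296 = 0.03552
Normalizing constant = 0.127565.
Largest term belongs to E, so E is most probable.

E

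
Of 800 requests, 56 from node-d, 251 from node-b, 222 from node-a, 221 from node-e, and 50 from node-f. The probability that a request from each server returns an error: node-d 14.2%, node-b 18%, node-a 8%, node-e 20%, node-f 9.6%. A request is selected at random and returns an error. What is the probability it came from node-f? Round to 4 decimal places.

Prior × likelihood for each hypothesis:
  node-d: 0.07 × 0.142 = 0.00994
  node-b: 0.31375 × 0.18 = 0.056475
  node-a: 0.2775 × 0.08 = 0.0222
  node-e: 0.27625 × 0.2 = 0.05525
  node-f: 0.0625 × 0.096 = 0.006
Sum = 0.149865.
P(node-f | evidence) = 0.006 / 0.149865 ≈ 0.0400.

0.0400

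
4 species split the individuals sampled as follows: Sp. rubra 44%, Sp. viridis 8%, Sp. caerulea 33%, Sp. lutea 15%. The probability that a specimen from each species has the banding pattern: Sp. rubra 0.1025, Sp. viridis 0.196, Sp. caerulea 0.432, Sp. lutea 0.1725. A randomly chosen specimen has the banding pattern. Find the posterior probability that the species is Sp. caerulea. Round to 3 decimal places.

Prior × likelihood for each hypothesis:
  Sp. rubra: 0.44 × 0.1025 = 0.0451
  Sp. viridis: 0.08 × 0.196 = 0.01568
  Sp. caerulea: 0.33 × 0.432 = 0.14256
  Sp. lutea: 0.15 × 0.1725 = 0.025875
Sum = 0.229215.
P(Sp. caerulea | evidence) = 0.14256 / 0.229215 ≈ 0.622.

0.622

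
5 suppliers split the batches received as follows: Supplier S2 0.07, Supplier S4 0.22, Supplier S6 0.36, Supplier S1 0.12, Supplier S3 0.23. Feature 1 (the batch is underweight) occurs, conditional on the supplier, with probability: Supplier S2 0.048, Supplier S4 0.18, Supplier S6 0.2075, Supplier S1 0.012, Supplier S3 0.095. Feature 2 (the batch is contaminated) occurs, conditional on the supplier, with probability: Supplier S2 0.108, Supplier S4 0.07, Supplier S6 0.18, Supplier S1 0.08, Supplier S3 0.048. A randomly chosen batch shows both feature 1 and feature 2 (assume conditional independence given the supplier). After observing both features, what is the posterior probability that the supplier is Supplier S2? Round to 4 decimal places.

0.0204

Unnormalized posteriors (prior × likelihood):
  Supplier S2: 0.07 × 0.048 × 0.108 = 0.00036288
  Supplier S4: 0.22 × 0.18 × 0.07 = 0.002772
  Supplier S6: 0.36 × 0.2075 × 0.18 = 0.013446
  Supplier S1: 0.12 × 0.012 × 0.08 = 0.0001152
  Supplier S3: 0.23 × 0.095 × 0.048 = 0.0010488
Normalizing constant = 0.01774488.
P(Supplier S2 | evidence) = 0.00036288 / 0.01774488 ≈ 0.0204.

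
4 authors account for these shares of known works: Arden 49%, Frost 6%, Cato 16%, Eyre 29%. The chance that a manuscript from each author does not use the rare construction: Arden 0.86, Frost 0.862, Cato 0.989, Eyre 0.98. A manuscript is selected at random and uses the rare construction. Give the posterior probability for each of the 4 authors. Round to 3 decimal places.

Arden 0.812, Frost 0.098, Cato 0.021, Eyre 0.069

Taking complements, P(rare-form | each) = Arden 0.14, Frost 0.138, Cato 0.011, Eyre 0.02.
Prior × likelihood for each hypothesis:
  Arden: 0.49 × 0.14 = 0.0686
  Frost: 0.06 × 0.138 = 0.00828
  Cato: 0.16 × 0.011 = 0.00176
  Eyre: 0.29 × 0.02 = 0.0058
Normalizing constant = 0.08444.
P(Arden | rare-form) = 0.0686/0.08444 ≈ 0.812
P(Frost | rare-form) = 0.00828/0.08444 ≈ 0.098
P(Cato | rare-form) = 0.00176/0.08444 ≈ 0.021
P(Eyre | rare-form) = 0.0058/0.08444 ≈ 0.069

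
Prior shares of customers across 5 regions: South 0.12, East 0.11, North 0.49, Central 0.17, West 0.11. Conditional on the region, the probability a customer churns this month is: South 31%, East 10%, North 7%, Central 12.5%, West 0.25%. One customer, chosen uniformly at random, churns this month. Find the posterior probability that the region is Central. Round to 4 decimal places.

By Bayes' rule, posterior ∝ prior × likelihood:
  South: 0.12 × 0.31 = 0.0372
  East: 0.11 × 0.1 = 0.011
  North: 0.49 × 0.07 = 0.0343
  Central: 0.17 × 0.125 = 0.02125
  West: 0.11 × 0.0025 = 0.000275
Total = 0.104025.
P(Central | evidence) = 0.02125 / 0.104025 ≈ 0.2043.

0.2043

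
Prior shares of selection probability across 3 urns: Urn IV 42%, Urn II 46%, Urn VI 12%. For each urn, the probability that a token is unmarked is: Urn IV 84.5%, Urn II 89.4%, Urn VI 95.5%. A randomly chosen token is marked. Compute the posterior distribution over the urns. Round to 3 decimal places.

Urn IV 0.546, Urn II 0.409, Urn VI 0.045

Taking complements, P(marked | each) = Urn IV 0.155, Urn II 0.106, Urn VI 0.045.
Prior × likelihood for each hypothesis:
  Urn IV: 0.42 × 0.155 = 0.0651
  Urn II: 0.46 × 0.106 = 0.04876
  Urn VI: 0.12 × 0.045 = 0.0054
Sum = 0.11926.
P(Urn IV | marked) = 0.0651/0.11926 ≈ 0.546
P(Urn II | marked) = 0.04876/0.11926 ≈ 0.409
P(Urn VI | marked) = 0.0054/0.11926 ≈ 0.045
(Check: 0.546+0.409+0.045 = 1.000.)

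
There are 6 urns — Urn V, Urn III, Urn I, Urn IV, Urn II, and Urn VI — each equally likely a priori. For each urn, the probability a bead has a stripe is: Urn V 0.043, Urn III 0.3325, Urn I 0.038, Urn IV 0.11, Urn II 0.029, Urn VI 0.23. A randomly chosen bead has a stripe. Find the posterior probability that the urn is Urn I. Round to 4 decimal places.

Since the prior is uniform, the posterior is proportional to the likelihood:
  Urn V: 0.043
  Urn III: 0.3325
  Urn I: 0.038
  Urn IV: 0.11
  Urn II: 0.029
  Urn VI: 0.23
Normalizing constant = 0.7825.
P(Urn I | evidence) = 0.038 / 0.7825 ≈ 0.0486.

0.0486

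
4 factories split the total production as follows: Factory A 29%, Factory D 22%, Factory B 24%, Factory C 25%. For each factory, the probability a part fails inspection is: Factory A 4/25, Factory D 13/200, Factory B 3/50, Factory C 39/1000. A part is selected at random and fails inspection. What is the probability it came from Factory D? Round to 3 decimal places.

0.169

Unnormalized posteriors (prior × likelihood):
  Factory A: 0.29 × 0.16 = 0.0464
  Factory D: 0.22 × 0.065 = 0.0143
  Factory B: 0.24 × 0.06 = 0.0144
  Factory C: 0.25 × 0.039 = 0.00975
Normalizing constant = 0.08485.
P(Factory D | evidence) = 0.0143 / 0.08485 ≈ 0.169.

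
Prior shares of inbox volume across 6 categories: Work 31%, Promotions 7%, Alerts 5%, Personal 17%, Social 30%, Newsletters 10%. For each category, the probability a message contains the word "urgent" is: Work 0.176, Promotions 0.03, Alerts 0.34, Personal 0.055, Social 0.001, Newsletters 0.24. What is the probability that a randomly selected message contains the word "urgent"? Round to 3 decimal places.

0.107

Unnormalized posteriors (prior × likelihood):
  Work: 0.31 × 0.176 = 0.05456
  Promotions: 0.07 × 0.03 = 0.0021
  Alerts: 0.05 × 0.34 = 0.017
  Personal: 0.17 × 0.055 = 0.00935
  Social: 0.3 × 0.001 = 0.0003
  Newsletters: 0.1 × 0.24 = 0.024
P(urgent-flag) = 0.05456 + 0.0021 + 0.017 + 0.00935 + 0.0003 + 0.024 = 0.10731 → 0.107.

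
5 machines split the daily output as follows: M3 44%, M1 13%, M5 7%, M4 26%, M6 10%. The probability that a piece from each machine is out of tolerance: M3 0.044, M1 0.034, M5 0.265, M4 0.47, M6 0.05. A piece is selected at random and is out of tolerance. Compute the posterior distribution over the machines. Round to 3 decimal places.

M3 0.114, M1 0.026, M5 0.109, M4 0.721, M6 0.029

Prior × likelihood for each hypothesis:
  M3: 0.44 × 0.044 = 0.01936
  M1: 0.13 × 0.034 = 0.00442
  M5: 0.07 × 0.265 = 0.01855
  M4: 0.26 × 0.47 = 0.1222
  M6: 0.1 × 0.05 = 0.005
Normalizing constant = 0.16953.
P(M3 | oversize) = 0.01936/0.16953 ≈ 0.114
P(M1 | oversize) = 0.00442/0.16953 ≈ 0.026
P(M5 | oversize) = 0.01855/0.16953 ≈ 0.109
P(M4 | oversize) = 0.1222/0.16953 ≈ 0.721
P(M6 | oversize) = 0.005/0.16953 ≈ 0.029
(Check: 0.114+0.026+0.109+0.721+0.029 = 0.999.)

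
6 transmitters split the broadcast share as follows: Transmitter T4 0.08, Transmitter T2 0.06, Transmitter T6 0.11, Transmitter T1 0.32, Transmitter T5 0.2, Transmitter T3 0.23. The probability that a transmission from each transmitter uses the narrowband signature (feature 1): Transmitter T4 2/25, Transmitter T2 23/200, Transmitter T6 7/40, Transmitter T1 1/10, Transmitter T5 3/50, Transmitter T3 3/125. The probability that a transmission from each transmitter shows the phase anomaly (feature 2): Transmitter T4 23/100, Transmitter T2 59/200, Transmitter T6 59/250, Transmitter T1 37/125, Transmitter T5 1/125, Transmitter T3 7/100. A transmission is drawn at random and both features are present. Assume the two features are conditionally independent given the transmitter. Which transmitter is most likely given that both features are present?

Transmitter T1

Compute prior × likelihood for every hypothesis:
  Transmitter T4: 0.08 × 0.08 × 0.23 = 0.001472
  Transmitter T2: 0.06 × 0.115 × 0.295 = 0.0020355
  Transmitter T6: 0.11 × 0.175 × 0.236 = 0.004543
  Transmitter T1: 0.32 × 0.1 × 0.296 = 0.009472
  Transmitter T5: 0.2 × 0.06 × 0.008 = 0.000096
  Transmitter T3: 0.23 × 0.024 × 0.07 = 0.0003864
Total = 0.0180049.
Largest term belongs to Transmitter T1, so Transmitter T1 is most probable.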